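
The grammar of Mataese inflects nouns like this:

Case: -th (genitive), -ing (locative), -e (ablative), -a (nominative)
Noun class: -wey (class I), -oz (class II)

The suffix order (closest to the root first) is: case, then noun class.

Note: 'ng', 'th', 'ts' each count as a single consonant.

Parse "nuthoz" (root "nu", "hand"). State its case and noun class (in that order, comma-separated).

genitive, class II

Segment: nu-th-oz.
case: -th → genitive.
noun class: -oz → class II.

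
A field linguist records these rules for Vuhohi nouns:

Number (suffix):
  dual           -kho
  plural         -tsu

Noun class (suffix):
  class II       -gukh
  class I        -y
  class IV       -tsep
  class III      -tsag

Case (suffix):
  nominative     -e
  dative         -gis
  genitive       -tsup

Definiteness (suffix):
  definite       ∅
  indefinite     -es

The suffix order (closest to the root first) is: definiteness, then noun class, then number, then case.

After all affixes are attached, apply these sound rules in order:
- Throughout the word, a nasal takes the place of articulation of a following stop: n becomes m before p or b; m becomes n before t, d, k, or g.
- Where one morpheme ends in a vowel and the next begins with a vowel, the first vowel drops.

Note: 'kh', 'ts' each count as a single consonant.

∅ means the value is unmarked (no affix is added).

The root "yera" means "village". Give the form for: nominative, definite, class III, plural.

definiteness = definite: zero marking, form stays yera.
Attach noun class class III -tsag → yeratsag.
Attach number plural -tsu → yeratsagtsu.
Attach case nominative -e → yeratsagtsue.
Nasal assimilation: no change.
Apply vowel deletion: yeratsagtsue → yeratsagtse.

yeratsagtse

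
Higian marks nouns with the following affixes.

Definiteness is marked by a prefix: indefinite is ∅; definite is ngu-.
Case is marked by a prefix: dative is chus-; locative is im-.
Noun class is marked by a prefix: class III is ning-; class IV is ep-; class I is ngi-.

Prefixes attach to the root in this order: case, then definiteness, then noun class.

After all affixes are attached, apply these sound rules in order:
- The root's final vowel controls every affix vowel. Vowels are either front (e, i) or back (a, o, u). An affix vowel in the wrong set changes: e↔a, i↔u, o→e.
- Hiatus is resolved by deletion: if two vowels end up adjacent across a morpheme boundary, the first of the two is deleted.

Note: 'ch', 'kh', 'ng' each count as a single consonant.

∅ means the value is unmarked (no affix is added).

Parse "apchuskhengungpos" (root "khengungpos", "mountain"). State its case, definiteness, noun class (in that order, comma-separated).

Segment: ep-chus-khengungpos.
case: chus- → dative.
definiteness: ∅ → indefinite.
noun class: ep- → class IV.

dative, indefinite, class IV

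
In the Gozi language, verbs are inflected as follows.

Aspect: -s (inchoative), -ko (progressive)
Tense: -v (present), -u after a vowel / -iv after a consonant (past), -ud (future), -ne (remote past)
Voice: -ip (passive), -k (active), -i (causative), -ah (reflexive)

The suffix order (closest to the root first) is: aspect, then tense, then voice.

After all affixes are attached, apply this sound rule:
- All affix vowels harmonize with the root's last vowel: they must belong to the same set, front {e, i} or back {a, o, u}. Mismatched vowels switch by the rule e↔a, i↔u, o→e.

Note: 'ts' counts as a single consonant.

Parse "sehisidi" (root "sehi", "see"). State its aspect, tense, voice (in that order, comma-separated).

inchoative, future, causative

Segment: sehi-s-ud-i.
aspect: -s → inchoative.
tense: -ud → future.
voice: -i → causative.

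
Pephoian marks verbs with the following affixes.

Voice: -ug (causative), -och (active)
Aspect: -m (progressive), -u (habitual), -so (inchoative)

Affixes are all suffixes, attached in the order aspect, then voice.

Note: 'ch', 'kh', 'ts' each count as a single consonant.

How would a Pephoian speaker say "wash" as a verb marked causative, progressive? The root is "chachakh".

Attach aspect progressive -m → chachakhm.
Attach voice causative -ug → chachakhmug.

chachakhmug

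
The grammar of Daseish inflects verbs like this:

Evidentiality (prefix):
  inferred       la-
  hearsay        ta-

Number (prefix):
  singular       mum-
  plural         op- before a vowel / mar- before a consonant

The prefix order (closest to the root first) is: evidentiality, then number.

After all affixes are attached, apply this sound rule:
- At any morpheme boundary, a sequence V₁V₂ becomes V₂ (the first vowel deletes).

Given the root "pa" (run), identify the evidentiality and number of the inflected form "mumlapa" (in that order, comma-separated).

inferred, singular

Segment: mum-la-pa.
evidentiality: la- → inferred.
number: mum- → singular.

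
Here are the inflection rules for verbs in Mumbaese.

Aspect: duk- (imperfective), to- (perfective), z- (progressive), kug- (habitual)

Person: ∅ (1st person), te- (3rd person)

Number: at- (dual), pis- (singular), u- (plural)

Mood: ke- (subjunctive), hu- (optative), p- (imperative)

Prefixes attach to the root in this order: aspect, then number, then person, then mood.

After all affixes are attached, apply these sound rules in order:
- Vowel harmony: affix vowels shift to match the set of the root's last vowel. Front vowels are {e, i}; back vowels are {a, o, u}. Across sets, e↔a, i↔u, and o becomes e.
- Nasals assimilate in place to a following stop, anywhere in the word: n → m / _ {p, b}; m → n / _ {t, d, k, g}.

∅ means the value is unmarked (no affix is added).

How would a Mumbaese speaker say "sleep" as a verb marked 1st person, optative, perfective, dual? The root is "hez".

Attach aspect perfective to- → tohez.
Attach number dual at- → attohez.
person = 1st person: zero marking, form stays attohez.
Attach mood optative hu- → huattohez.
Apply vowel harmony: huattohez → hiettehez.
Nasal assimilation: no change.

hiettehez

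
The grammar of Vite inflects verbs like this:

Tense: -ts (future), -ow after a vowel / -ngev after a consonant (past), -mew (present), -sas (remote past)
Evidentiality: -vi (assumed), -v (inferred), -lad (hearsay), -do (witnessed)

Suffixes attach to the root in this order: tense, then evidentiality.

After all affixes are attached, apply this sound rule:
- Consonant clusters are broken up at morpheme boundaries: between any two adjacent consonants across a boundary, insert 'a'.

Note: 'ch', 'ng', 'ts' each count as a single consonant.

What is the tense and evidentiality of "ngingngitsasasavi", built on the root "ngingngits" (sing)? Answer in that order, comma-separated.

remote past, assumed

Segment: ngingngits-sas-vi.
tense: -sas → remote past.
evidentiality: -vi → assumed.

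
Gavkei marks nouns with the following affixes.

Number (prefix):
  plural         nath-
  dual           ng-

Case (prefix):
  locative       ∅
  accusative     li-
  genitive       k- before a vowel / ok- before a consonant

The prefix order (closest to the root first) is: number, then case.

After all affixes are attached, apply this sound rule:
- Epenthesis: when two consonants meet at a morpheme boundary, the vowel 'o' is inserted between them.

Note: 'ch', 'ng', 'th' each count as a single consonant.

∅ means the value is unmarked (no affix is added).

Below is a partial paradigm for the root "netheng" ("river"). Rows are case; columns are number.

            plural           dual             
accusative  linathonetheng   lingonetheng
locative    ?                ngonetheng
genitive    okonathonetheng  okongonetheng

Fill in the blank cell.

Attach number plural nath- → nathnetheng.
case = locative: zero marking, form stays nathnetheng.
Apply epenthesis: nathnetheng → nathonetheng.

nathonetheng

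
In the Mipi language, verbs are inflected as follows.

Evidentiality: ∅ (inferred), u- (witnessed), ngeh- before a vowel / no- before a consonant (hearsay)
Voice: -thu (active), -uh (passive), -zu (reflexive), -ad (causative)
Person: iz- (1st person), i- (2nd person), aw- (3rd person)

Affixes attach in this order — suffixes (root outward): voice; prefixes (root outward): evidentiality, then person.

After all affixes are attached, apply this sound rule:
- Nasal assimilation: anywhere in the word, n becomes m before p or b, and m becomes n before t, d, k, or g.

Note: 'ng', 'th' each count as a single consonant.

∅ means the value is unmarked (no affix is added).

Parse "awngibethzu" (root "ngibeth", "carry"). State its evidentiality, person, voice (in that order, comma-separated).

Segment: aw-ngibeth-zu.
evidentiality: ∅ → inferred.
person: aw- → 3rd person.
voice: -zu → reflexive.

inferred, 3rd person, reflexive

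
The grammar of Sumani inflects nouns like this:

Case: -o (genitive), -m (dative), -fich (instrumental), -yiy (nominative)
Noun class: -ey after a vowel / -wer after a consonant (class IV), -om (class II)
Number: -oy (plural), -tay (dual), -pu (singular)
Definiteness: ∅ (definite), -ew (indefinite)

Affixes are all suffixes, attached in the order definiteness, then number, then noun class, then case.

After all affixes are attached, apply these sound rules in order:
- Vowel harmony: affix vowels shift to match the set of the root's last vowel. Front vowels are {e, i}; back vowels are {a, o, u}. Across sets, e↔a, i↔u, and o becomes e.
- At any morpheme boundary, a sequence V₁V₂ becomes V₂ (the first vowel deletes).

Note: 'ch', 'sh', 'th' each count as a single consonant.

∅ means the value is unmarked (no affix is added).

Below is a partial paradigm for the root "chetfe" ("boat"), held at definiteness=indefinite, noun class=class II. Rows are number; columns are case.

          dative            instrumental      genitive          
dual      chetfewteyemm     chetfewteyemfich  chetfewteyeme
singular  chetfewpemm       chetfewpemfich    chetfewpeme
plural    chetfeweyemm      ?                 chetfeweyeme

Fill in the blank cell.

Attach definiteness indefinite -ew → chetfeew.
Attach number plural -oy → chetfeewoy.
Attach noun class class II -om → chetfeewoyom.
Attach case instrumental -fich → chetfeewoyomfich.
Apply vowel harmony: chetfeewoyomfich → chetfeeweyemfich.
Apply vowel deletion: chetfeeweyemfich → chetfeweyemfich.

chetfeweyemfich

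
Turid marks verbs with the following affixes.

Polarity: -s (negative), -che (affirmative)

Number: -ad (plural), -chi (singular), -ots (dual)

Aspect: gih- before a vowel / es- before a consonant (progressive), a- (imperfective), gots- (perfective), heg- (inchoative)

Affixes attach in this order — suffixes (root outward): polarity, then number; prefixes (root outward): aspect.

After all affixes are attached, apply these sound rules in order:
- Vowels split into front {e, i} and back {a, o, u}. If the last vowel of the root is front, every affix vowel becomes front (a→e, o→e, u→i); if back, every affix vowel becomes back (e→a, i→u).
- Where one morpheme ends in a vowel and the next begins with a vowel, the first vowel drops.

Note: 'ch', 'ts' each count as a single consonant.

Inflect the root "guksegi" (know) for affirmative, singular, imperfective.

Attach polarity affirmative -che → guksegiche.
Attach aspect imperfective a- → aguksegiche.
Attach number singular -chi → aguksegichechi.
Apply vowel harmony: aguksegichechi → eguksegichechi.
Vowel deletion: no change.

eguksegichechi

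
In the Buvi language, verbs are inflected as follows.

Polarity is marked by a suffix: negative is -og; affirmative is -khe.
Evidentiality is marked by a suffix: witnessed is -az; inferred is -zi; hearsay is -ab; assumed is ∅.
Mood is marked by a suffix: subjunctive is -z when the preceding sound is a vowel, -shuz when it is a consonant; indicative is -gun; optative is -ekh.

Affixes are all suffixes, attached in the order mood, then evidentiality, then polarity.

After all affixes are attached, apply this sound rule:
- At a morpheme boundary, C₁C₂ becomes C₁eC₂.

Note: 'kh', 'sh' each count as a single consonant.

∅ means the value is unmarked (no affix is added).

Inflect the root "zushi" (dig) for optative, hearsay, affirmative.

Attach mood optative -ekh → zushiekh.
Attach evidentiality hearsay -ab → zushiekhab.
Attach polarity affirmative -khe → zushiekhabkhe.
Apply epenthesis: zushiekhabkhe → zushiekhabekhe.

zushiekhabekhe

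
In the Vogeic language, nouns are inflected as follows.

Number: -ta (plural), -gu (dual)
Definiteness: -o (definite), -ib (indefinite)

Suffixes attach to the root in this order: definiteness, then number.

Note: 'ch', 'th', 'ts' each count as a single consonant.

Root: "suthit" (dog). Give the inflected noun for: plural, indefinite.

suthitibta

Attach definiteness indefinite -ib → suthitib.
Attach number plural -ta → suthitibta.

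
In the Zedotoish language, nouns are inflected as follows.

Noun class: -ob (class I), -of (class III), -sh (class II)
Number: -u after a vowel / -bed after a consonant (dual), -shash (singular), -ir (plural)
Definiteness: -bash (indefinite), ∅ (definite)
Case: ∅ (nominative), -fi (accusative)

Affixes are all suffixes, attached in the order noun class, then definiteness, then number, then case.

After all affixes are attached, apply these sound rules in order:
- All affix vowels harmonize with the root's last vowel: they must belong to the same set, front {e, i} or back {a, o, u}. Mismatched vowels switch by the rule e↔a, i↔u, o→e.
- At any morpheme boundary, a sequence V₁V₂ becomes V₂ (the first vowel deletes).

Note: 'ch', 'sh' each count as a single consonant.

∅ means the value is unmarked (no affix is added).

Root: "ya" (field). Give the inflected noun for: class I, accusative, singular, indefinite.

yobbashshashfu

Attach noun class class I -ob → yaob.
Attach definiteness indefinite -bash → yaobbash.
Attach number singular -shash → yaobbashshash.
Attach case accusative -fi → yaobbashshashfi.
Apply vowel harmony: yaobbashshashfi → yaobbashshashfu.
Apply vowel deletion: yaobbashshashfu → yobbashshashfu.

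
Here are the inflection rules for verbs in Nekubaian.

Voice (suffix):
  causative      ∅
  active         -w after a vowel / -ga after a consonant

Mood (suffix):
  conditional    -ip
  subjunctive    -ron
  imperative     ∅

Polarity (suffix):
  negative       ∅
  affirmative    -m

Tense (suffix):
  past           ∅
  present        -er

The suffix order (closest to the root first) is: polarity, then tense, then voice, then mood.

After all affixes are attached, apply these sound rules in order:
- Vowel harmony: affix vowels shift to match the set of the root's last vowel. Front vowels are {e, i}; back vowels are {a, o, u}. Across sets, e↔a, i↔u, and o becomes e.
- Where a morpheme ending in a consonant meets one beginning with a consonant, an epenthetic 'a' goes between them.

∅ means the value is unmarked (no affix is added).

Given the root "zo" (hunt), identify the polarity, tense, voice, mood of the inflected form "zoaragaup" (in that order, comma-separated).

Segment: zo-er-ga-ip.
polarity: ∅ → negative.
tense: -er → present.
voice: -w/ga → active.
mood: -ip → conditional.

negative, present, active, conditional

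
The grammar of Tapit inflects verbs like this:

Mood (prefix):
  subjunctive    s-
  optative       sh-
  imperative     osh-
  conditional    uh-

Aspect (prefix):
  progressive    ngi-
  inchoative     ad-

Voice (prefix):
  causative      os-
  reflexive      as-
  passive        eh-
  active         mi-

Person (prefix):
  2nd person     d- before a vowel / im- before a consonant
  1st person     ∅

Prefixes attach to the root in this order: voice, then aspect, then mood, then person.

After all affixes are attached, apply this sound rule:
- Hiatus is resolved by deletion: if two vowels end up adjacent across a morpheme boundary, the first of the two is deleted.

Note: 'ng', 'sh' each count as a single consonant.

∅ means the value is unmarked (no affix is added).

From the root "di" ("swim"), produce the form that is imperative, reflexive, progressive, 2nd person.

Attach voice reflexive as- → asdi.
Attach aspect progressive ngi- → ngiasdi.
Attach mood imperative osh- → oshngiasdi.
Attach person 2nd person d- (before vowel 'o') → doshngiasdi.
Apply vowel deletion: doshngiasdi → doshngasdi.

doshngasdi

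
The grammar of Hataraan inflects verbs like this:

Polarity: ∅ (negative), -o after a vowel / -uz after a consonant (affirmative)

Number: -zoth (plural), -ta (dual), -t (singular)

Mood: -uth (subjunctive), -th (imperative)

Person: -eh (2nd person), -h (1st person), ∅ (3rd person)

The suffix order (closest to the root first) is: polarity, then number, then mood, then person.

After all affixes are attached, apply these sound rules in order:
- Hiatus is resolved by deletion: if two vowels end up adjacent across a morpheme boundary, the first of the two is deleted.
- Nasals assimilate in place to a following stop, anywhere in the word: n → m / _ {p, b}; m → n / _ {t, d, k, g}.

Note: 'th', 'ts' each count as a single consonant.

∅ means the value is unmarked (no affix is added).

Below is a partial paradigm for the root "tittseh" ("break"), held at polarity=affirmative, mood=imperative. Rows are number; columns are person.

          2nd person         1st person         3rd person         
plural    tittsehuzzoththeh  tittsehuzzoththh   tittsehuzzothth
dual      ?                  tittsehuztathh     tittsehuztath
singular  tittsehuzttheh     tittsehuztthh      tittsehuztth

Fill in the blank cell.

Attach polarity affirmative -uz (after consonant 'h') → tittsehuz.
Attach number dual -ta → tittsehuzta.
Attach mood imperative -th → tittsehuztath.
Attach person 2nd person -eh → tittsehuztatheh.
Vowel deletion: no change.
Nasal assimilation: no change.

tittsehuztatheh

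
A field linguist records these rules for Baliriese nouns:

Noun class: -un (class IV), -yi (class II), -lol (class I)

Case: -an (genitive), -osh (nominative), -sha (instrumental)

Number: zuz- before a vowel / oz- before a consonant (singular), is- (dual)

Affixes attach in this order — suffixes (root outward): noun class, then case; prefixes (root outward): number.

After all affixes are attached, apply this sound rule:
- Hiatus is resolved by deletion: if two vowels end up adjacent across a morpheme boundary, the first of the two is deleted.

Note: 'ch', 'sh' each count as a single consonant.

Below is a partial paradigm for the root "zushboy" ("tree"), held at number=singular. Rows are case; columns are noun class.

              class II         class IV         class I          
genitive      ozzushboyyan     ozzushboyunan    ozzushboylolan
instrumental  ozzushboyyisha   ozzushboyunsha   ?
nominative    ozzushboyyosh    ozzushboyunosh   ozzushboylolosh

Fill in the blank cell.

ozzushboylolsha

Attach noun class class I -lol → zushboylol.
Attach number singular oz- (before consonant 'z') → ozzushboylol.
Attach case instrumental -sha → ozzushboylolsha.
Vowel deletion: no change.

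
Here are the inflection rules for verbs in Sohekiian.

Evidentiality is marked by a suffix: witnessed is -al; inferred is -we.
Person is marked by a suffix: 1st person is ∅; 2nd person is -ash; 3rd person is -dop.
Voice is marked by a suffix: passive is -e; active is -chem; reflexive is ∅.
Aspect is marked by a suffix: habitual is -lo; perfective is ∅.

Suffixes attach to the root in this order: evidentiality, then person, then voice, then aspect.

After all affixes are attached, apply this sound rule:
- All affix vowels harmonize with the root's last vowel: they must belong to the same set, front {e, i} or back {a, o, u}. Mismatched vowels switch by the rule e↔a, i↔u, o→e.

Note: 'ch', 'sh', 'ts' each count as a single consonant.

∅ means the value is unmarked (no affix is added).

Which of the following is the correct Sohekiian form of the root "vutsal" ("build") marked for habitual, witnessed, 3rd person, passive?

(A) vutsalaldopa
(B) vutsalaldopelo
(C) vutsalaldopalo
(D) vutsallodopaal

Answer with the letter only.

Attach evidentiality witnessed -al → vutsalal.
Attach person 3rd person -dop → vutsalaldop.
Attach voice passive -e → vutsalaldope.
Attach aspect habitual -lo → vutsalaldopelo.
Apply vowel harmony: vutsalaldopelo → vutsalaldopalo.
So the correct form is vutsalaldopalo, option (C).
(B) vutsalaldopelo is wrong: it fails to apply the sound rule(s).
(D) vutsallodopaal is wrong: it has the affixes in the wrong order.
(A) vutsalaldopa is wrong: it uses perfective instead of habitual for aspect.

C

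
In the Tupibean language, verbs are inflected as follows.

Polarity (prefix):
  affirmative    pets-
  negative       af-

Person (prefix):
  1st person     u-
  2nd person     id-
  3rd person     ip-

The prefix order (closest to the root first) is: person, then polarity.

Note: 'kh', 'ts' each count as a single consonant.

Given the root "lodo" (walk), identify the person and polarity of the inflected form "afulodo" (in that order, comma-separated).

Segment: af-u-lodo.
person: u- → 1st person.
polarity: af- → negative.

1st person, negative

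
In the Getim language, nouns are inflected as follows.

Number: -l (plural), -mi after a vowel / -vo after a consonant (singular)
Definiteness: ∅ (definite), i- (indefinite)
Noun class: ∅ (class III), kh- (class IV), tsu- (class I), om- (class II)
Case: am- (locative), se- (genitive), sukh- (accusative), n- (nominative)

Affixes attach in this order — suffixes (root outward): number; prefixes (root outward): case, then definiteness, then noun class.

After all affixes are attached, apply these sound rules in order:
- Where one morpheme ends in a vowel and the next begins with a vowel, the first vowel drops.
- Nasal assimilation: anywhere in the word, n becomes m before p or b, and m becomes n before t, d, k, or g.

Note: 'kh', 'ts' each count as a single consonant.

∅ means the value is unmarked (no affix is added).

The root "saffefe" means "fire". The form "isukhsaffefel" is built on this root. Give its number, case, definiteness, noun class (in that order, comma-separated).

Segment: i-sukh-saffefe-l.
number: -l → plural.
case: sukh- → accusative.
definiteness: i- → indefinite.
noun class: ∅ → class III.

plural, accusative, indefinite, class III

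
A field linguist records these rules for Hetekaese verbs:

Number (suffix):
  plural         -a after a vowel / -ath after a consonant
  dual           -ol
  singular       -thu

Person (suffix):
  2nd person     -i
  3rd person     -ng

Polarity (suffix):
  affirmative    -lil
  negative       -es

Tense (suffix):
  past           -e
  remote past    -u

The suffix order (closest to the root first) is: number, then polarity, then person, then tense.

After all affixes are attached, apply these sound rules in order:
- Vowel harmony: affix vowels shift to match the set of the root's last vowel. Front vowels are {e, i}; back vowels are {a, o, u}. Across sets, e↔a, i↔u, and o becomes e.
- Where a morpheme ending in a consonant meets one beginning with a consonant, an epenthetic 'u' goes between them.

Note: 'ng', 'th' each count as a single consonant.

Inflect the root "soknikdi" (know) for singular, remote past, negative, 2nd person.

Attach number singular -thu → soknikdithu.
Attach polarity negative -es → soknikdithues.
Attach person 2nd person -i → soknikdithuesi.
Attach tense remote past -u → soknikdithuesiu.
Apply vowel harmony: soknikdithuesiu → soknikdithiesii.
Epenthesis: no change.

soknikdithiesii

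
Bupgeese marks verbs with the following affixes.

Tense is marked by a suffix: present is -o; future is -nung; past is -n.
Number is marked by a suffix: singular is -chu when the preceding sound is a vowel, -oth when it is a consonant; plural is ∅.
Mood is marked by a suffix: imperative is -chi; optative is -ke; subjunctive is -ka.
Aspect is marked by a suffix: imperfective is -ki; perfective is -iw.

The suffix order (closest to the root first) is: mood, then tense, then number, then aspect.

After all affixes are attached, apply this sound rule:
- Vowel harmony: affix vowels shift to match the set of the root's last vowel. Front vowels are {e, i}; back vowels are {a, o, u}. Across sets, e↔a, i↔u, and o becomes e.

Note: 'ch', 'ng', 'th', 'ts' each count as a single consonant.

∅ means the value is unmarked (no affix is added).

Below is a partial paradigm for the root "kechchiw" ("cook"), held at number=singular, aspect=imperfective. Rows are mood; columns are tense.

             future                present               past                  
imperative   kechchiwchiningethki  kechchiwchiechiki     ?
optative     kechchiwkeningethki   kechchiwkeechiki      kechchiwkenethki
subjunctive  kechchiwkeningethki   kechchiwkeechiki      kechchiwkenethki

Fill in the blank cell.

kechchiwchinethki

Attach mood imperative -chi → kechchiwchi.
Attach tense past -n → kechchiwchin.
Attach number singular -oth (after consonant 'n') → kechchiwchinoth.
Attach aspect imperfective -ki → kechchiwchinothki.
Apply vowel harmony: kechchiwchinothki → kechchiwchinethki.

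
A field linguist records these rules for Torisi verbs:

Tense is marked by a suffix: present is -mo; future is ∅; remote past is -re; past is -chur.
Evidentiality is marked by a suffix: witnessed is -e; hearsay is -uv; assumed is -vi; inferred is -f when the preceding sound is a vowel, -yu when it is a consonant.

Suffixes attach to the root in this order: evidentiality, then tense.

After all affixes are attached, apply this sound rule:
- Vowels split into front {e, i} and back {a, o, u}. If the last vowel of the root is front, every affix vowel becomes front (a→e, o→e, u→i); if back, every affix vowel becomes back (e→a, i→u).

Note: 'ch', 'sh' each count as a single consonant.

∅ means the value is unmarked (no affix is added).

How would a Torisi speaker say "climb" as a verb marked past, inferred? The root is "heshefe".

heshefefchir

Attach evidentiality inferred -f (after vowel 'e') → heshefef.
Attach tense past -chur → heshefefchur.
Apply vowel harmony: heshefefchur → heshefefchir.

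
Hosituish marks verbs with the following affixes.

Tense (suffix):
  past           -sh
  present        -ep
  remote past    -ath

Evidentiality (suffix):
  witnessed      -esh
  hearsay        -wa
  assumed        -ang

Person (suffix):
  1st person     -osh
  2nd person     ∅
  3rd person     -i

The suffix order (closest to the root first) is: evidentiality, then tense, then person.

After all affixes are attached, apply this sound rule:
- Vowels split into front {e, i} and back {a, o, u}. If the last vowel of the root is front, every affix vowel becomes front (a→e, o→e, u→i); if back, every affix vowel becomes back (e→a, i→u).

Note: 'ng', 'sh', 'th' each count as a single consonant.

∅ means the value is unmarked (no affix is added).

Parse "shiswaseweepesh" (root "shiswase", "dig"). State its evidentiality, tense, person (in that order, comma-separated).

Segment: shiswase-wa-ep-osh.
evidentiality: -wa → hearsay.
tense: -ep → present.
person: -osh → 1st person.

hearsay, present, 1st person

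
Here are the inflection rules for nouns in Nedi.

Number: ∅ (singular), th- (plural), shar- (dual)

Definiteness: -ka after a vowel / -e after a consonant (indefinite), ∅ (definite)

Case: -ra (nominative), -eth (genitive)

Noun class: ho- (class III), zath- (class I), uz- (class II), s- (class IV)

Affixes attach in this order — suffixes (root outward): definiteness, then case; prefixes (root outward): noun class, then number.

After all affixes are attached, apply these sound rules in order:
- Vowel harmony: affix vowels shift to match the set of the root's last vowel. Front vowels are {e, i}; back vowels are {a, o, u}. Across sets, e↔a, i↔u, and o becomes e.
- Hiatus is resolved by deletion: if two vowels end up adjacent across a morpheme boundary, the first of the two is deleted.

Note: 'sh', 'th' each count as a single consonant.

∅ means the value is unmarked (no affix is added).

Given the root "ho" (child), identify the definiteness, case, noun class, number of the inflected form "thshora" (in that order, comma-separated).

Segment: th-s-ho-ra.
definiteness: ∅ → definite.
case: -ra → nominative.
noun class: s- → class IV.
number: th- → plural.

definite, nominative, class IV, plural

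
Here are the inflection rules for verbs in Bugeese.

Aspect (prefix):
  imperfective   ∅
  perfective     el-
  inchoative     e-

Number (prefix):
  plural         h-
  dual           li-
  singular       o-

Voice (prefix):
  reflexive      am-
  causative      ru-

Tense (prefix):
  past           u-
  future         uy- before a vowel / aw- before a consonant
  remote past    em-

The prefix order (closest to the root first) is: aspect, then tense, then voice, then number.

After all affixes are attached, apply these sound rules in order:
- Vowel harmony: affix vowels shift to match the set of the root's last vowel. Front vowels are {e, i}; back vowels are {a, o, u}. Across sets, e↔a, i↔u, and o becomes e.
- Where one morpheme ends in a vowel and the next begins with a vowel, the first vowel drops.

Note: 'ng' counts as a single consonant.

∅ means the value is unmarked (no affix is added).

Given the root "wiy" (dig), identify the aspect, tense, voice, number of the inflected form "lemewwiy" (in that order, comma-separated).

Segment: li-am-aw-wiy.
aspect: ∅ → imperfective.
tense: uy/aw- → future.
voice: am- → reflexive.
number: li- → dual.

imperfective, future, reflexive, dual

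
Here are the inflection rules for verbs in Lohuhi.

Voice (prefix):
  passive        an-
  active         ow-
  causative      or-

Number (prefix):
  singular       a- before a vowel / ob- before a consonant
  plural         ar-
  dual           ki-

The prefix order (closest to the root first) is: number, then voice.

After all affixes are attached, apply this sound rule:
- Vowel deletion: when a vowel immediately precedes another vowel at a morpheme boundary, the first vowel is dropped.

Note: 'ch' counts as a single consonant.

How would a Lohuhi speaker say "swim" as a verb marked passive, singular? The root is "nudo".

Attach number singular ob- (before consonant 'n') → obnudo.
Attach voice passive an- → anobnudo.
Vowel deletion: no change.

anobnudo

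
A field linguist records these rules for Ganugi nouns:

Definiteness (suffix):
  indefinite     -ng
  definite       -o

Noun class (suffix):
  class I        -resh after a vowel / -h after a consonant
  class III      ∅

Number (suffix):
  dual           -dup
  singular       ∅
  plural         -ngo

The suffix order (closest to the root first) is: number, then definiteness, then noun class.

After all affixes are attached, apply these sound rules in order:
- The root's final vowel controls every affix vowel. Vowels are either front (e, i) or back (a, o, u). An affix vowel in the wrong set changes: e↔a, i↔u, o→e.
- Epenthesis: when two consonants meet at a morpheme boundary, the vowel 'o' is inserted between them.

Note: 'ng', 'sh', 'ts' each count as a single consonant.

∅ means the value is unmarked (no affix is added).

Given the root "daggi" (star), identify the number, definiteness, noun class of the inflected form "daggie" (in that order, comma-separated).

singular, definite, class III

Segment: daggi-o.
number: ∅ → singular.
definiteness: -o → definite.
noun class: ∅ → class III.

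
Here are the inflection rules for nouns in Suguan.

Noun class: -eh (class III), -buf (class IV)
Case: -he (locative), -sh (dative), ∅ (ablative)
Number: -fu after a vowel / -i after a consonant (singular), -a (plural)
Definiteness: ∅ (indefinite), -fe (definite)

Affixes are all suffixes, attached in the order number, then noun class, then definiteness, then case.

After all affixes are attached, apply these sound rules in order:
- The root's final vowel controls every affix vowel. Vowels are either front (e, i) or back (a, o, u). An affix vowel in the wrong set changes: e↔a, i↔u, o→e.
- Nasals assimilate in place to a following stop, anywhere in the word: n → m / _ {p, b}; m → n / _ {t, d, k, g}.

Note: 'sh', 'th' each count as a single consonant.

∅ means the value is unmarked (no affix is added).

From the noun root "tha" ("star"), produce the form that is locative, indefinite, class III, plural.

Attach number plural -a → thaa.
Attach noun class class III -eh → thaaeh.
definiteness = indefinite: zero marking, form stays thaaeh.
Attach case locative -he → thaaehhe.
Apply vowel harmony: thaaehhe → thaaahha.
Nasal assimilation: no change.

thaaahha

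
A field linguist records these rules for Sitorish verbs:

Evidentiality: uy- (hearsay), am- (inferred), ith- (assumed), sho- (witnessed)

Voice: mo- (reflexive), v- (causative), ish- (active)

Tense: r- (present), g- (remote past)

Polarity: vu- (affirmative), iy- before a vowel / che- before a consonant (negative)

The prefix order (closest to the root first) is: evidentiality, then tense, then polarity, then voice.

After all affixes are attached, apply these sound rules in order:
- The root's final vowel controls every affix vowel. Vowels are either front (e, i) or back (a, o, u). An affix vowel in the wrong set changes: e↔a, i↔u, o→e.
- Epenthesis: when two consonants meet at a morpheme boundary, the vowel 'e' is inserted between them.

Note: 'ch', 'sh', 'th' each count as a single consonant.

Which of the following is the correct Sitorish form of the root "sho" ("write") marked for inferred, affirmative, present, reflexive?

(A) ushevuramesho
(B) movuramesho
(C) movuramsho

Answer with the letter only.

Attach evidentiality inferred am- → amsho.
Attach tense present r- → ramsho.
Attach polarity affirmative vu- → vuramsho.
Attach voice reflexive mo- → movuramsho.
Vowel harmony: no change.
Apply epenthesis: movuramsho → movuramesho.
So the correct form is movuramesho, option (B).
(C) movuramsho is wrong: it fails to apply the sound rule(s).
(A) ushevuramesho is wrong: it uses active instead of reflexive for voice.

B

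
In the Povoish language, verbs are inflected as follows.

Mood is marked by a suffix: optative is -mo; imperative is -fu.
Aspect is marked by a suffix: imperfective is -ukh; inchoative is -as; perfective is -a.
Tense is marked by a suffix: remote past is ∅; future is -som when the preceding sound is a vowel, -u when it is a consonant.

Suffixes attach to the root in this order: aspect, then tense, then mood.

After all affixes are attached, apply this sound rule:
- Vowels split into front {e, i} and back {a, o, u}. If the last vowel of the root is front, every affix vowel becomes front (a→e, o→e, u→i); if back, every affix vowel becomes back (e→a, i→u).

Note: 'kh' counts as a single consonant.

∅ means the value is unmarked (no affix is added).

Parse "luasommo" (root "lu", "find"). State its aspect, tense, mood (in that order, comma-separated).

perfective, future, optative

Segment: lu-a-som-mo.
aspect: -a → perfective.
tense: -som/u → future.
mood: -mo → optative.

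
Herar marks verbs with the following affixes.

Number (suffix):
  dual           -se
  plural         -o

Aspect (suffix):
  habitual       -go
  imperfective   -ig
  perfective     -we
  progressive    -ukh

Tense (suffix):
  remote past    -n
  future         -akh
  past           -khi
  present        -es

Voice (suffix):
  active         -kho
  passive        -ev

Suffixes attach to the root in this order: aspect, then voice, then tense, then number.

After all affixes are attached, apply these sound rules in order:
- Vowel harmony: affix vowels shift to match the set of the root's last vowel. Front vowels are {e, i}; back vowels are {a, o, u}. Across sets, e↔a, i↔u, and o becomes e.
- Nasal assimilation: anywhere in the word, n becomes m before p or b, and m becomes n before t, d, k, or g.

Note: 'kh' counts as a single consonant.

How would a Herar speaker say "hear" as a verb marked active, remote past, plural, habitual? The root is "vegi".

vegigekhene

Attach aspect habitual -go → vegigo.
Attach voice active -kho → vegigokho.
Attach tense remote past -n → vegigokhon.
Attach number plural -o → vegigokhono.
Apply vowel harmony: vegigokhono → vegigekhene.
Nasal assimilation: no change.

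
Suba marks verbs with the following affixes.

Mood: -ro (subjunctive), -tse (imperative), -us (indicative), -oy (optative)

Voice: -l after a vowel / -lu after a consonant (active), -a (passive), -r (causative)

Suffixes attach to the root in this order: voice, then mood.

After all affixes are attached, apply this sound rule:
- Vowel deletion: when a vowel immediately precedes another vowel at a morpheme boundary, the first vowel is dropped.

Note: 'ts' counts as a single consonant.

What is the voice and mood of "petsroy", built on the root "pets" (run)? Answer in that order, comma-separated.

Segment: pets-r-oy.
voice: -r → causative.
mood: -oy → optative.

causative, optative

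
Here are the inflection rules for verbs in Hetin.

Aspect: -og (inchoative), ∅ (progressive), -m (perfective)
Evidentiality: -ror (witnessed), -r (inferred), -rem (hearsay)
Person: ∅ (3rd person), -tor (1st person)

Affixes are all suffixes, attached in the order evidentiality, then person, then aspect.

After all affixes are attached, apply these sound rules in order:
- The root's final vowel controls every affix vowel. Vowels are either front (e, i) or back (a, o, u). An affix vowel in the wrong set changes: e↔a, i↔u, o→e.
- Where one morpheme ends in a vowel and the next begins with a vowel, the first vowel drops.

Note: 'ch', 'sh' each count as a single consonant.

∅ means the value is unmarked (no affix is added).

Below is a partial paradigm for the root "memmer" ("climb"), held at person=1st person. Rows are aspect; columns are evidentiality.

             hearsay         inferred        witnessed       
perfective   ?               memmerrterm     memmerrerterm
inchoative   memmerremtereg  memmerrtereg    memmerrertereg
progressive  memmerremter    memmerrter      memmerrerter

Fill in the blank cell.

memmerremterm

Attach evidentiality hearsay -rem → memmerrem.
Attach person 1st person -tor → memmerremtor.
Attach aspect perfective -m → memmerremtorm.
Apply vowel harmony: memmerremtorm → memmerremterm.
Vowel deletion: no change.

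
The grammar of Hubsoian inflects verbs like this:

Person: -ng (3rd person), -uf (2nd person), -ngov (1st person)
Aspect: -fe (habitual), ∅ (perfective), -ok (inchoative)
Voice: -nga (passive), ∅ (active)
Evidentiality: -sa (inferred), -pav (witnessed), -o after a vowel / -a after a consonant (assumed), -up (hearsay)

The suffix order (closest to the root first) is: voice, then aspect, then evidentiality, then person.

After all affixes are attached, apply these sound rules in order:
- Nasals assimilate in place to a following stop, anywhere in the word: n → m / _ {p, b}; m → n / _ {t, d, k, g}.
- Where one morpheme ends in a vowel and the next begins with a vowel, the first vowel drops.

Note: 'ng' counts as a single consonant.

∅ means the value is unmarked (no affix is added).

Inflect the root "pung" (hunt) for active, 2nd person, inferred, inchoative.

voice = active: zero marking, form stays pung.
Attach aspect inchoative -ok → pungok.
Attach evidentiality inferred -sa → pungoksa.
Attach person 2nd person -uf → pungoksauf.
Nasal assimilation: no change.
Apply vowel deletion: pungoksauf → pungoksuf.

pungoksuf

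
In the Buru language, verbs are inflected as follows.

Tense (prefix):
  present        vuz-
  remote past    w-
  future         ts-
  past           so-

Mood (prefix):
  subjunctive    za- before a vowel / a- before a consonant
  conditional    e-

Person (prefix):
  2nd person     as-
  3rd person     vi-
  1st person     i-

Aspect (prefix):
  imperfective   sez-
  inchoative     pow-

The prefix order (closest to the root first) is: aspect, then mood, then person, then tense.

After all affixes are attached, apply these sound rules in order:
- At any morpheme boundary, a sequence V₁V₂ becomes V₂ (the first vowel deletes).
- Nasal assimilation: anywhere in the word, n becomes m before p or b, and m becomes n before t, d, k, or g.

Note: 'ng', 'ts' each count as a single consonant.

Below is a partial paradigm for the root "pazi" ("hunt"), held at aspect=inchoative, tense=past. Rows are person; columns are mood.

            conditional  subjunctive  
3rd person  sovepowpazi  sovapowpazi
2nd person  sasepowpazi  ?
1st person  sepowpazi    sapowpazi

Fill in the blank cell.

sasapowpazi

Attach aspect inchoative pow- → powpazi.
Attach mood subjunctive a- (before consonant 'p') → apowpazi.
Attach person 2nd person as- → asapowpazi.
Attach tense past so- → soasapowpazi.
Apply vowel deletion: soasapowpazi → sasapowpazi.
Nasal assimilation: no change.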